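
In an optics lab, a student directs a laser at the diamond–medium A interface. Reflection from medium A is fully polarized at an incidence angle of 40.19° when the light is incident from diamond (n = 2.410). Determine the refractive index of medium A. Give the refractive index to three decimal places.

Full polarization of the reflected beam means tan θ_B = n₂/n₁, where n₁ is the incident medium (diamond).
n₂ = n₁ tan θ_B = 2.410 × tan 40.19° = 2.036.

n ≈ 2.036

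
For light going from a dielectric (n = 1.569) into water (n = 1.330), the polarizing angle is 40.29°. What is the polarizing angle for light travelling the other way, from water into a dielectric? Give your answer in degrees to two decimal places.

θ_B' ≈ 49.71°

Reversing the direction swaps n₁ and n₂, so tan θ_B' = 1/tan θ_B and θ_B' = 90° − θ_B.
Hence θ_B' = 90° − 40.29° = 49.71°.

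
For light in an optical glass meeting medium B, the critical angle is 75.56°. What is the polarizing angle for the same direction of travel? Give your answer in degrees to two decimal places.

sin θ_c = n₂/n₁, so n₂/n₁ = sin 75.56° = 0.9684.
Brewster: tan θ_B = n₂/n₁ = 0.9684.
θ_B = arctan(0.9684) = 44.08°.

θ_B ≈ 44.08°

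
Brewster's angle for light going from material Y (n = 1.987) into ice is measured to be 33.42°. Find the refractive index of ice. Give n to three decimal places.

At Brewster's angle, tan θ_B = n₂/n₁ with n₁ on the incident side (material Y) and n₂ on the transmitted side (ice).
n₂ = n₁ tan θ_B = 1.987 × tan 33.42° = 1.311.

n ≈ 1.311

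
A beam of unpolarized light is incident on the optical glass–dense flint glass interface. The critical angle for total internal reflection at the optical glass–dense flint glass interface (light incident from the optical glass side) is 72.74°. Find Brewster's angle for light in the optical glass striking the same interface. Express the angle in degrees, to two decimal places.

n₂/n₁ = sin θ_c = sin 72.74° = 0.9550.
tan θ_B equals the same ratio, so θ_B = arctan(0.9550) = 43.68°.

θ_B ≈ 43.68°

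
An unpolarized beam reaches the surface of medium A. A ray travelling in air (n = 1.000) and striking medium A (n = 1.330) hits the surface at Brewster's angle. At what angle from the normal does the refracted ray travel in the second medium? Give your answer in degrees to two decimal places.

θ_t ≈ 36.94°

θ_B = arctan(n₂/n₁) = arctan(1.330/1.000) = 53.06°.
At Brewster's angle the reflected and refracted rays are perpendicular, so θ_t = 90° − θ_B = 90° − 53.06° = 36.94°.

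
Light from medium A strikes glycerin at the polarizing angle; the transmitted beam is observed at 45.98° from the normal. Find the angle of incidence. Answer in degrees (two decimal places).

At Brewster's angle the reflected and refracted rays are perpendicular, so θ_B + θ_t = 90°.
θ_B = 90° − 45.98° = 44.02°.

θ_B ≈ 44.02°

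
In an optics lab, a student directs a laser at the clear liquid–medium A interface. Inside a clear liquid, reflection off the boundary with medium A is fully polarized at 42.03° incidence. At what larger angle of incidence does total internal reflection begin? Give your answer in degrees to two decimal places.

tan θ_B = n₂/n₁ = tan 42.03° = 0.9014.
Total internal reflection: sin θ_c = n₂/n₁ = 0.9014.
θ_c = arcsin(0.9014) = 64.34°.

θ_c ≈ 64.34°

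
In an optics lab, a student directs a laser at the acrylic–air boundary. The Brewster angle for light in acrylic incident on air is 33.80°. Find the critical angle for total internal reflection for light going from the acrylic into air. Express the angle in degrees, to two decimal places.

θ_c ≈ 42.02°

From Brewster, n₂/n₁ = tan θ_B = tan 33.80° = 0.6694.
Then sin θ_c = n₂/n₁ = 0.6694, so θ_c = arcsin 0.6694 = 42.02°.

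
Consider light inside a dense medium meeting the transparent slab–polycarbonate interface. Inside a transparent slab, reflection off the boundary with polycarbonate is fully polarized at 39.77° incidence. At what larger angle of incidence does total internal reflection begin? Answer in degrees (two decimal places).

θ_c ≈ 56.33°

From Brewster, n₂/n₁ = tan θ_B = tan 39.77° = 0.8323.
Then sin θ_c = n₂/n₁ = 0.8323, so θ_c = arcsin 0.8323 = 56.33°.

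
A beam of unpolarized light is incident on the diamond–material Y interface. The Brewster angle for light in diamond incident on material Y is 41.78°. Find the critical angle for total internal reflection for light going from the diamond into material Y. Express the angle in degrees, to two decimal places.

From Brewster, n₂/n₁ = tan θ_B = tan 41.78° = 0.8935.
Then sin θ_c = n₂/n₁ = 0.8935, so θ_c = arcsin 0.8935 = 63.31°.

θ_c ≈ 63.31°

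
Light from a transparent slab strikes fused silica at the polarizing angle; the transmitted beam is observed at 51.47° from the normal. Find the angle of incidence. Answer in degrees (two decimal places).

θ_B ≈ 38.53°

At Brewster's angle the reflected and refracted rays are perpendicular, so θ_B + θ_t = 90°.
θ_B = 90° − 51.47° = 38.53°.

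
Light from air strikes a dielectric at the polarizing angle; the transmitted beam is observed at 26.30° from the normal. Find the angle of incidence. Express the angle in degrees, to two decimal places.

Brewster's condition makes the reflected and refracted beams perpendicular: θ_B + θ_t = 90°.
So θ_B = 90° − θ_t = 90° − 26.30° = 63.70°.

θ_B ≈ 63.70°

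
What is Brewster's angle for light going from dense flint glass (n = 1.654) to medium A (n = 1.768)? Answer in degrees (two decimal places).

θ_B ≈ 46.91°

tan θ_B = n₂/n₁ = 1.768/1.654 = 1.0689.
θ_B = arctan(1.0689) = 46.91°.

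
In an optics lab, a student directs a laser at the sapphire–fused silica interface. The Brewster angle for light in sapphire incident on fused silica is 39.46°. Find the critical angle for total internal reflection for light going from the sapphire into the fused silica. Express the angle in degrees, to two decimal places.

From Brewster, n₂/n₁ = tan θ_B = tan 39.46° = 0.8232.
Then sin θ_c = n₂/n₁ = 0.8232, so θ_c = arcsin 0.8232 = 55.40°.

θ_c ≈ 55.40°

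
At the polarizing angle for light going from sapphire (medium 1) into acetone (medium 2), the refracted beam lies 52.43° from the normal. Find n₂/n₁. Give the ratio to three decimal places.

At Brewster incidence θ_B = 90° − θ_t = 90° − 52.43° = 37.57°.
Then n₂/n₁ = tan θ_B = tan 37.57° = 0.769.

n₂/n₁ ≈ 0.769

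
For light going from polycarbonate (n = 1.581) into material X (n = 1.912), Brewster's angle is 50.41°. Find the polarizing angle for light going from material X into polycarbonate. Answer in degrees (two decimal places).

θ_B' ≈ 39.59°

The two Brewster angles are complementary: θ_B' = 90° − θ_B = 90° − 50.41° = 39.59°.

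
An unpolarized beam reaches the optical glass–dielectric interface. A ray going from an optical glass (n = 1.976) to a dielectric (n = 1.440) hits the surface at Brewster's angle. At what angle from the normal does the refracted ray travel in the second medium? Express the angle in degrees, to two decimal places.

θ_t ≈ 53.92°

θ_B = arctan(n₂/n₁) = arctan(1.440/1.976) = 36.08°.
At Brewster's angle the reflected and refracted rays are perpendicular, so θ_t = 90° − θ_B = 90° − 36.08° = 53.92°.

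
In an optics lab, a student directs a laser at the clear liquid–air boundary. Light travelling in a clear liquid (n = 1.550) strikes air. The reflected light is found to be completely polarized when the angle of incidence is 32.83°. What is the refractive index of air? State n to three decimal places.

n ≈ 1.000

Full polarization of the reflected beam means tan θ_B = n₂/n₁, where n₁ is the incident medium (a clear liquid).
n₂ = n₁ tan θ_B = 1.550 × tan 32.83° = 1.000.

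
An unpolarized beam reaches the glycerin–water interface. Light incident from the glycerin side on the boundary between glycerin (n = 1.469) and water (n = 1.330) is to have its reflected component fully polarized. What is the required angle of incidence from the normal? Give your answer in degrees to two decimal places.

θ_B ≈ 42.16°

tan θ_B = n₂/n₁ = 1.330/1.469 = 0.9054.
So θ_B = arctan 0.9054 = 42.16°.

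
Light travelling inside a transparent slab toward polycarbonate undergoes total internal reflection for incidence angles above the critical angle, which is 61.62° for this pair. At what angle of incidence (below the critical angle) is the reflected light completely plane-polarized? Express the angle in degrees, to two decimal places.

n₂/n₁ = sin θ_c = sin 61.62° = 0.8798.
tan θ_B equals the same ratio, so θ_B = arctan(0.8798) = 41.34°.

θ_B ≈ 41.34°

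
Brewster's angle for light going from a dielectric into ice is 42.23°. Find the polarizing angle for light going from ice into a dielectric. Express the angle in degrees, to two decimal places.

tan θ_B' = n₁/n₂ = 1/tan θ_B, so θ_B' = 90° − θ_B.
θ_B' = 90° − 42.23° = 47.77°.

θ_B' ≈ 47.77°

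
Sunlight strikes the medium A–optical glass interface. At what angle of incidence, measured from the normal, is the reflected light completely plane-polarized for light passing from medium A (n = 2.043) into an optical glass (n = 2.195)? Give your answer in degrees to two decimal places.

Brewster's condition: tan θ_B = n₂/n₁ = 2.195/2.043 = 1.0744. Taking the arctangent, θ_B = 47.05°.

θ_B ≈ 47.05°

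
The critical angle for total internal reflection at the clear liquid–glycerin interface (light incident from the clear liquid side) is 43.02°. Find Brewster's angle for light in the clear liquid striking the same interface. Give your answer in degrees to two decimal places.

n₂/n₁ = sin θ_c = sin 43.02° = 0.6823.
tan θ_B equals the same ratio, so θ_B = arctan(0.6823) = 34.30°.

θ_B ≈ 34.30°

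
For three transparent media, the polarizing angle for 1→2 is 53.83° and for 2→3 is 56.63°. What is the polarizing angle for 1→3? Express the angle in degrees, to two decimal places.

Each Brewster angle gives a ratio: n₂/n₁ = tan 53.83° = 1.3678, n₃/n₂ = tan 56.63° = 1.5183.
Multiplying, n₃/n₁ = 1.3678 × 1.5183 = 2.0768, and θ_B(1→3) = arctan 2.0768 = 64.29°.

θ_B ≈ 64.29°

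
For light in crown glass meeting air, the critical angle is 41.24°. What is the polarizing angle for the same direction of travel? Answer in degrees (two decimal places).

θ_B ≈ 33.39°

At the critical angle sin θ_c = n₂/n₁, giving n₂/n₁ = sin 41.24° = 0.6592.
Then tan θ_B = n₂/n₁ = 0.6592, so θ_B = arctan 0.6592 = 33.39°.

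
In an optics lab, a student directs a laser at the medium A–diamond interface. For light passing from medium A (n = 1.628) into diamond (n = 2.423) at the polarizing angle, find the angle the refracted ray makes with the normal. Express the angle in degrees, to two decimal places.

First find Brewster's angle: tan θ_B = 2.423/1.628 = 1.4883, giving θ_B = 56.10°.
The refracted ray is perpendicular to the reflected ray, so θ_t = 90° − θ_B = 33.90°.

θ_t ≈ 33.90°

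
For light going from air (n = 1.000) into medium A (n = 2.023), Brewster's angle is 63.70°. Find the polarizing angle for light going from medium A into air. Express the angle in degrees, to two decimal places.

Reversing the direction swaps n₁ and n₂, so tan θ_B' = 1/tan θ_B and θ_B' = 90° − θ_B.
Hence θ_B' = 90° − 63.70° = 26.30°.

θ_B' ≈ 26.30°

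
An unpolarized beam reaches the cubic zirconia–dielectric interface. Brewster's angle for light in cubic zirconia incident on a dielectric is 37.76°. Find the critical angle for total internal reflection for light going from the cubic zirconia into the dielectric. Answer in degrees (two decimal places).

tan θ_B = n₂/n₁ = tan 37.76° = 0.7746.
Total internal reflection: sin θ_c = n₂/n₁ = 0.7746.
θ_c = arcsin(0.7746) = 50.77°.

θ_c ≈ 50.77°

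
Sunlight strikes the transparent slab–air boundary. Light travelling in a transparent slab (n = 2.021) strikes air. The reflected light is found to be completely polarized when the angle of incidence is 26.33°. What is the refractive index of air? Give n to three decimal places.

n ≈ 1.000

At Brewster's angle, tan θ_B = n₂/n₁ with n₁ on the incident side (a transparent slab) and n₂ on the transmitted side (air).
n₂ = n₁ tan θ_B = 2.021 × tan 26.33° = 1.000.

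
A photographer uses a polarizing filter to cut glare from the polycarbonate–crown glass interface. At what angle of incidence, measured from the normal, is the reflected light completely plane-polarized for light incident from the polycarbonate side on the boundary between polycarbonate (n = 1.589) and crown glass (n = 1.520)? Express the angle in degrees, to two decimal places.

Here n₂/n₁ = 1.520/1.589 = 0.9566, and Brewster's law gives tan θ_B = n₂/n₁. Taking the arctangent, θ_B = 43.73°.

θ_B ≈ 43.73°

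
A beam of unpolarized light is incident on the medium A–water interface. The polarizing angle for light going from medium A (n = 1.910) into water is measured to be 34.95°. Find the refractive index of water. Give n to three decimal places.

Brewster's law: tan θ_B = n₂/n₁ (light incident in medium A, refracted into water).
n₂ = n₁ tan θ_B = 1.910 × tan 34.95° = 1.335.

n ≈ 1.335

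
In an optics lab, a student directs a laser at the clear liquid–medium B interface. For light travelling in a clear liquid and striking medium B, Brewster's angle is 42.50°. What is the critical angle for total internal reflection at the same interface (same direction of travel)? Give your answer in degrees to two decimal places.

tan θ_B = n₂/n₁ = tan 42.50° = 0.9163.
Total internal reflection: sin θ_c = n₂/n₁ = 0.9163.
θ_c = arcsin(0.9163) = 66.40°.

θ_c ≈ 66.40°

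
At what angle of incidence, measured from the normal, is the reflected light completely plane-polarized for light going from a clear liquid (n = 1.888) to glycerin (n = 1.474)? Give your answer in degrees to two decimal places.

Here n₂/n₁ = 1.474/1.888 = 0.7807, and Brewster's law gives tan θ_B = n₂/n₁.
So θ_B = arctan 0.7807 = 37.98°.

θ_B ≈ 37.98°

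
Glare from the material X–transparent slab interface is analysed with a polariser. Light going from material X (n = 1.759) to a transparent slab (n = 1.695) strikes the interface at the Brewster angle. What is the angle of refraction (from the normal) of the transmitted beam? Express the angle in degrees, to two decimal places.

θ_B = arctan(n₂/n₁) = arctan(1.695/1.759) = 43.94°.
The refracted ray is perpendicular to the reflected ray, so θ_t = 90° − θ_B = 46.06°.

θ_t ≈ 46.06°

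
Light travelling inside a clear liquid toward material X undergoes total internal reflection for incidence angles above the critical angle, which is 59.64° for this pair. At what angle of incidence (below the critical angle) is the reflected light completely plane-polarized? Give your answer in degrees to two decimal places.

θ_B ≈ 40.79°

sin θ_c = n₂/n₁, so n₂/n₁ = sin 59.64° = 0.8629.
Brewster: tan θ_B = n₂/n₁ = 0.8629.
θ_B = arctan(0.8629) = 40.79°.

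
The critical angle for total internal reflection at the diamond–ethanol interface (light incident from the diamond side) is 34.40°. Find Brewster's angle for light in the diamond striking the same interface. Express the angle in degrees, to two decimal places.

θ_B ≈ 29.47°

At the critical angle sin θ_c = n₂/n₁, giving n₂/n₁ = sin 34.40° = 0.5650.
Then tan θ_B = n₂/n₁ = 0.5650, so θ_B = arctan 0.5650 = 29.47°.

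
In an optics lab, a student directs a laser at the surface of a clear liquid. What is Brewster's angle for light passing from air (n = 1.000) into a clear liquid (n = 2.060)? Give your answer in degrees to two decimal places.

Brewster's condition: tan θ_B = n₂/n₁ = 2.060/1.000 = 2.0600. Taking the arctangent, θ_B = 64.11°.

θ_B ≈ 64.11°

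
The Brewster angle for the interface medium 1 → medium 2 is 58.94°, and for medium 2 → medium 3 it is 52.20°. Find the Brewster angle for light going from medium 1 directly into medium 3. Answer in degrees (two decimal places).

Each Brewster angle gives a ratio: n₂/n₁ = tan 58.94° = 1.6603, n₃/n₂ = tan 52.20° = 1.2892.
n₃/n₁ = 2.1405. Then tan θ_B(1→3) = n₃/n₁, so θ_B(1→3) = arctan(2.1405) = 64.96°.

θ_B ≈ 64.96°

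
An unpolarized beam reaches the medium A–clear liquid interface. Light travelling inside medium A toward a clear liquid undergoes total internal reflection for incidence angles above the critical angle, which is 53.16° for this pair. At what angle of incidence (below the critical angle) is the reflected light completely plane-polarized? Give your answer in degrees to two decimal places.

At the critical angle sin θ_c = n₂/n₁, giving n₂/n₁ = sin 53.16° = 0.8003.
Then tan θ_B = n₂/n₁ = 0.8003, so θ_B = arctan 0.8003 = 38.67°.

θ_B ≈ 38.67°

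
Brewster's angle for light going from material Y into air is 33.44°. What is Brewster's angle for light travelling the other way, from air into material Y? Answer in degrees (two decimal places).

θ_B' ≈ 56.56°

The two Brewster angles are complementary: θ_B' = 90° − θ_B = 90° − 33.44° = 56.56°.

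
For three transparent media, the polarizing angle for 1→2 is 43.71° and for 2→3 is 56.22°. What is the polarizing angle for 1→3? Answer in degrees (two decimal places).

θ_B ≈ 55.02°

n₂/n₁ = tan 43.71° = 0.9560 and n₃/n₂ = tan 56.22° = 1.4949.
n₃/n₁ = 1.4291. Then tan θ_B(1→3) = n₃/n₁, so θ_B(1→3) = arctan(1.4291) = 55.02°.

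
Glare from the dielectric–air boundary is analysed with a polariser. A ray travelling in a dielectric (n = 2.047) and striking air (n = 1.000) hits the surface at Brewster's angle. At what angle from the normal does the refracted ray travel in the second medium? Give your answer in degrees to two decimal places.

First find Brewster's angle: tan θ_B = 1.000/2.047 = 0.4885, giving θ_B = 26.04°.
The refracted ray is perpendicular to the reflected ray, so θ_t = 90° − θ_B = 63.96°.

θ_t ≈ 63.96°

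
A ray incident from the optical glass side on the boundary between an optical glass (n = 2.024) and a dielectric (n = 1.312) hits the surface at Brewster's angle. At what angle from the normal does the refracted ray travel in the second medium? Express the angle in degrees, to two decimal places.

θ_B = arctan(n₂/n₁) = arctan(1.312/2.024) = 32.95°.
Since θ_B + θ_t = 90° at Brewster incidence, θ_t = 90° − 32.95° = 57.05°.

θ_t ≈ 57.05°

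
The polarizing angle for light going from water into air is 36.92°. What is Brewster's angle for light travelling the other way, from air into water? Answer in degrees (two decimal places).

tan θ_B' = n₁/n₂ = 1/tan θ_B, so θ_B' = 90° − θ_B.
θ_B' = 90° − 36.92° = 53.08°.

θ_B' ≈ 53.08°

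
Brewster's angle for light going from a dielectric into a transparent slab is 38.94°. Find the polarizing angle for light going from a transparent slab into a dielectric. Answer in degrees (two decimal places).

θ_B' ≈ 51.06°

Reversing the direction swaps n₁ and n₂, so tan θ_B' = 1/tan θ_B and θ_B' = 90° − θ_B.
Hence θ_B' = 90° − 38.94° = 51.06°.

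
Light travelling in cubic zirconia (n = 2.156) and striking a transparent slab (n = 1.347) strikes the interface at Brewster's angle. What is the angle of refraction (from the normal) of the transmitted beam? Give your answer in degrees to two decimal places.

θ_B = arctan(n₂/n₁) = arctan(1.347/2.156) = 32.00°.
At Brewster's angle the reflected and refracted rays are perpendicular, so θ_t = 90° − θ_B = 90° − 32.00° = 58.00°.

θ_t ≈ 58.00°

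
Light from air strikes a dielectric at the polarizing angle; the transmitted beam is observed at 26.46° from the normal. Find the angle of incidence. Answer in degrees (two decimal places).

Brewster's condition makes the reflected and refracted beams perpendicular: θ_B + θ_t = 90°.
θ_B = 90° − 26.46° = 63.54°.

θ_B ≈ 63.54°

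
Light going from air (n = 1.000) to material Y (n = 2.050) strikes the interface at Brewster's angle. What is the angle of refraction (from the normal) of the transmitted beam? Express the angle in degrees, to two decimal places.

θ_t ≈ 26.00°

First find Brewster's angle: tan θ_B = 2.050/1.000 = 2.0500, giving θ_B = 64.00°.
At Brewster's angle the reflected and refracted rays are perpendicular, so θ_t = 90° − θ_B = 90° − 64.00° = 26.00°.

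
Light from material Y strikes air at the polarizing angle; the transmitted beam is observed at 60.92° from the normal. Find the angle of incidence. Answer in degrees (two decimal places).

θ_B ≈ 29.08°

At Brewster's angle the reflected and refracted rays are perpendicular, so θ_B + θ_t = 90°.
So θ_B = 90° − θ_t = 90° − 60.92° = 29.08°.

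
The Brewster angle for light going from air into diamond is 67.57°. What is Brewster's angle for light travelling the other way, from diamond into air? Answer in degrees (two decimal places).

θ_B' ≈ 22.43°

Reversing the direction swaps n₁ and n₂, so tan θ_B' = 1/tan θ_B and θ_B' = 90° − θ_B.
Hence θ_B' = 90° − 67.57° = 22.43°.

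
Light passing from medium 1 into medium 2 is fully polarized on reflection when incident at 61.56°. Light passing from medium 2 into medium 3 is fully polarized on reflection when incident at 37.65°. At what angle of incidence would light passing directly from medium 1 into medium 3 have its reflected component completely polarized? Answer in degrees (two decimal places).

n₂/n₁ = tan 61.56° = 1.8464 and n₃/n₂ = tan 37.65° = 0.7715.
Multiplying, n₃/n₁ = 1.8464 × 0.7715 = 1.4245, and θ_B(1→3) = arctan 1.4245 = 54.93°.

θ_B ≈ 54.93°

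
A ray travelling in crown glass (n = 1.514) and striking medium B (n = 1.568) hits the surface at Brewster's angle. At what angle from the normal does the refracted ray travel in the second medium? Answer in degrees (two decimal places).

θ_t ≈ 44.00°

First find Brewster's angle: tan θ_B = 1.568/1.514 = 1.0357, giving θ_B = 46.00°.
The refracted ray is perpendicular to the reflected ray, so θ_t = 90° − θ_B = 44.00°.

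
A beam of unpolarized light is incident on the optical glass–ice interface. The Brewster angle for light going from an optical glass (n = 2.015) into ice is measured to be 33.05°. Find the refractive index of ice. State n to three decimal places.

Brewster's law: tan θ_B = n₂/n₁ (light incident in an optical glass, refracted into ice).
n₂ = n₁ tan θ_B = 2.015 × tan 33.05° = 1.311.

n ≈ 1.311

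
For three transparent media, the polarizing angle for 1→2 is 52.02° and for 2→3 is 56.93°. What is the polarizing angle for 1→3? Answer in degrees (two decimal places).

θ_B ≈ 63.05°

n₂/n₁ = tan 52.02° = 1.2809 and n₃/n₂ = tan 56.93° = 1.5358.
n₃/n₁ = 1.9671. Then tan θ_B(1→3) = n₃/n₁, so θ_B(1→3) = arctan(1.9671) = 63.05°.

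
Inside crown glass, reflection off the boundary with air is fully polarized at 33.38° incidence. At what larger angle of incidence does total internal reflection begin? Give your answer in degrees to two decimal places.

From Brewster, n₂/n₁ = tan θ_B = tan 33.38° = 0.6589.
Then sin θ_c = n₂/n₁ = 0.6589, so θ_c = arcsin 0.6589 = 41.21°.

θ_c ≈ 41.21°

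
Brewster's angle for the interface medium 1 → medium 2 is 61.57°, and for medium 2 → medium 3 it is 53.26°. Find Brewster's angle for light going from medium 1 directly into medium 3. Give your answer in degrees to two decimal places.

tan θ_B(1→2) = n₂/n₁ = tan 61.57° = 1.8471.
tan θ_B(2→3) = n₃/n₂ = tan 53.26° = 1.3397.
n₃/n₁ = 2.4745. Then tan θ_B(1→3) = n₃/n₁, so θ_B(1→3) = arctan(2.4745) = 68.00°.

θ_B ≈ 68.00°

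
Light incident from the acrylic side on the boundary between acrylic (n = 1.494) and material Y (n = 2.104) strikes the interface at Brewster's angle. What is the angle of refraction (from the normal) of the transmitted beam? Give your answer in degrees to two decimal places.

First find Brewster's angle: tan θ_B = 2.104/1.494 = 1.4083, giving θ_B = 54.62°.
Since θ_B + θ_t = 90° at Brewster incidence, θ_t = 90° − 54.62° = 35.38°.

θ_t ≈ 35.38°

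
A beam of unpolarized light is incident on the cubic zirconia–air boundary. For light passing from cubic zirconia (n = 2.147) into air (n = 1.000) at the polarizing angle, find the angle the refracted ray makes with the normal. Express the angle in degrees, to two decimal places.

tan θ_B = n₂/n₁ = 1.000/2.147 = 0.4658, so θ_B = 24.97°.
At Brewster's angle the reflected and refracted rays are perpendicular, so θ_t = 90° − θ_B = 90° − 24.97° = 65.03°.

θ_t ≈ 65.03°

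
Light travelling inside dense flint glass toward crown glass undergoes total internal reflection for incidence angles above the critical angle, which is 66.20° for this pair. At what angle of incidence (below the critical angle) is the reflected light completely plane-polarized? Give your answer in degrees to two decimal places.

θ_B ≈ 42.46°

n₂/n₁ = sin θ_c = sin 66.20° = 0.9150.
tan θ_B equals the same ratio, so θ_B = arctan(0.9150) = 42.46°.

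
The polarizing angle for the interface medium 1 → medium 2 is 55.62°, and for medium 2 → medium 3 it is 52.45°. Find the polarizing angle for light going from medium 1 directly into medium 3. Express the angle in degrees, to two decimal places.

θ_B ≈ 62.26°

n₂/n₁ = tan 55.62° = 1.4616 and n₃/n₂ = tan 52.45° = 1.3009.
Multiplying, n₃/n₁ = 1.4616 × 1.3009 = 1.9013, and θ_B(1→3) = arctan 1.9013 = 62.26°.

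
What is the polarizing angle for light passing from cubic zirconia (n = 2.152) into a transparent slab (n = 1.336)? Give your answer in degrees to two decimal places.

Brewster's condition: tan θ_B = n₂/n₁ = 1.336/2.152 = 0.6208.
So θ_B = arctan 0.6208 = 31.83°.

θ_B ≈ 31.83°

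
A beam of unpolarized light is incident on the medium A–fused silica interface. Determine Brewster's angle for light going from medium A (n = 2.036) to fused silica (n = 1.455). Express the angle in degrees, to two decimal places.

At Brewster's angle the reflected and refracted rays are perpendicular, which with Snell's law gives tan θ_B = n₂/n₁.
Brewster's condition: tan θ_B = n₂/n₁ = 1.455/2.036 = 0.7146. Taking the arctangent, θ_B = 35.55°.

θ_B ≈ 35.55°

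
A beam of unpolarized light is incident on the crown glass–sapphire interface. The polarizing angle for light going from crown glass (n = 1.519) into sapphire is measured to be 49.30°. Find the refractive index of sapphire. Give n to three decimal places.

n ≈ 1.766

At the polarizing angle, tan θ_B = n₂/n₁ with n₁ on the incident side (crown glass) and n₂ on the transmitted side (sapphire).
n₂ = n₁ tan θ_B = 1.519 × tan 49.30° = 1.766.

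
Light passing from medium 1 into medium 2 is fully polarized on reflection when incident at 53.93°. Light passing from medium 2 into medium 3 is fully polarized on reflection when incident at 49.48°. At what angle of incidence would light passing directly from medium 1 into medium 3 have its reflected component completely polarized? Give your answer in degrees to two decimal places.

Each Brewster angle gives a ratio: n₂/n₁ = tan 53.93° = 1.3729, n₃/n₂ = tan 49.48° = 1.1700.
Multiplying, n₃/n₁ = 1.3729 × 1.1700 = 1.6063, and θ_B(1→3) = arctan 1.6063 = 58.10°.

θ_B ≈ 58.10°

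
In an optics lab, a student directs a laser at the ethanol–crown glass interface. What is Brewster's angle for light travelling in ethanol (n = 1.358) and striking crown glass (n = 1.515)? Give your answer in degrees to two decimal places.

The reflected p-component vanishes when tan θ_B = n₂/n₁.
Here n₂/n₁ = 1.515/1.358 = 1.1156, and Brewster's law gives tan θ_B = n₂/n₁.
θ_B = arctan(1.1156) = 48.13°.

θ_B ≈ 48.13°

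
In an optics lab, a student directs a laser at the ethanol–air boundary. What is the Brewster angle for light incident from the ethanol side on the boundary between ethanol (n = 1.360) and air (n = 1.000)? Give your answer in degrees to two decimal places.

tan θ_B = n₂/n₁ = 1.000/1.360 = 0.7353. Taking the arctangent, θ_B = 36.33°.

θ_B ≈ 36.33°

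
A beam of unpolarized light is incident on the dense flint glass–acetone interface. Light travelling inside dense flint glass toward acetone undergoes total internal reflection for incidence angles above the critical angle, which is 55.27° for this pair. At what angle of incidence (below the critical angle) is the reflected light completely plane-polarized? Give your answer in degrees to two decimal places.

θ_B ≈ 39.41°

At the critical angle sin θ_c = n₂/n₁, giving n₂/n₁ = sin 55.27° = 0.8218.
Then tan θ_B = n₂/n₁ = 0.8218, so θ_B = arctan 0.8218 = 39.41°.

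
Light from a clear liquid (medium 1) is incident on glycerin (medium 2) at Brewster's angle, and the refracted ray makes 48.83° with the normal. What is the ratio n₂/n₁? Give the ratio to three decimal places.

θ_B + θ_t = 90°, so θ_B = 90° − 48.83° = 41.17°.
Then n₂/n₁ = tan θ_B = tan 41.17° = 0.875.

n₂/n₁ ≈ 0.875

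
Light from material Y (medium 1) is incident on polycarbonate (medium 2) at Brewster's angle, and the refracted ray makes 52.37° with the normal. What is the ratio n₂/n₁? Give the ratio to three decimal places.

n₂/n₁ ≈ 0.771

At Brewster incidence θ_B = 90° − θ_t = 90° − 52.37° = 37.63°.
Then n₂/n₁ = tan θ_B = tan 37.63° = 0.771.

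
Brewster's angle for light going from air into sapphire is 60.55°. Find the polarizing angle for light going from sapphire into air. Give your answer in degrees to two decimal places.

θ_B' ≈ 29.45°

Reversing the direction swaps n₁ and n₂, so tan θ_B' = 1/tan θ_B and θ_B' = 90° − θ_B.
Hence θ_B' = 90° − 60.55° = 29.45°.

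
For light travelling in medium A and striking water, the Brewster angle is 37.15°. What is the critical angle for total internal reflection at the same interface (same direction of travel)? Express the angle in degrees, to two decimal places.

tan θ_B = n₂/n₁ = tan 37.15° = 0.7577.
Total internal reflection: sin θ_c = n₂/n₁ = 0.7577.
θ_c = arcsin(0.7577) = 49.26°.

θ_c ≈ 49.26°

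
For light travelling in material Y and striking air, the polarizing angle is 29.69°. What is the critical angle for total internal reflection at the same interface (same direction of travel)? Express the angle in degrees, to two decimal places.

tan θ_B = n₂/n₁ = tan 29.69° = 0.5702.
Total internal reflection: sin θ_c = n₂/n₁ = 0.5702.
θ_c = arcsin(0.5702) = 34.76°.

θ_c ≈ 34.76°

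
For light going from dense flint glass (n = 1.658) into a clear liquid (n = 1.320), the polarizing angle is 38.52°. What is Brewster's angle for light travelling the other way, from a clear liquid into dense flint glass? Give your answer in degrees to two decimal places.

θ_B' ≈ 51.48°

The two Brewster angles are complementary: θ_B' = 90° − θ_B = 90° − 38.52° = 51.48°.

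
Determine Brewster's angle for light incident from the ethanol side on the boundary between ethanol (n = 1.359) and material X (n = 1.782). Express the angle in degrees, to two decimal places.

Brewster's condition: tan θ_B = n₂/n₁ = 1.782/1.359 = 1.3113. Taking the arctangent, θ_B = 52.67°.

θ_B ≈ 52.67°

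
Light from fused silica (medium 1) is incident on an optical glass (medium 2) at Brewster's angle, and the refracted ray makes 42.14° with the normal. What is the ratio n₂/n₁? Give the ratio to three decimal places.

At Brewster incidence θ_B = 90° − θ_t = 90° − 42.14° = 47.86°.
Then n₂/n₁ = tan θ_B = tan 47.86° = 1.105.

n₂/n₁ ≈ 1.105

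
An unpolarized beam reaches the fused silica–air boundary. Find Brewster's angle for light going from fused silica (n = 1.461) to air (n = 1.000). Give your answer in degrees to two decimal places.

Brewster's condition: tan θ_B = n₂/n₁ = 1.000/1.461 = 0.6845. Taking the arctangent, θ_B = 34.39°.

θ_B ≈ 34.39°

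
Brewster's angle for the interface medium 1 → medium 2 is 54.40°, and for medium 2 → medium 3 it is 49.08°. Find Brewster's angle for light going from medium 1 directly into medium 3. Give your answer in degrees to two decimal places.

Each Brewster angle gives a ratio: n₂/n₁ = tan 54.40° = 1.3968, n₃/n₂ = tan 49.08° = 1.1536.
n₃/n₁ = 1.6114. Then tan θ_B(1→3) = n₃/n₁, so θ_B(1→3) = arctan(1.6114) = 58.18°.

θ_B ≈ 58.18°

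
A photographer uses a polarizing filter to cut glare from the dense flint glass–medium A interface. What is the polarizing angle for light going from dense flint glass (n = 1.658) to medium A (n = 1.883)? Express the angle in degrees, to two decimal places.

tan θ_B = n₂/n₁ = 1.883/1.658 = 1.1357. Taking the arctangent, θ_B = 48.64°.

θ_B ≈ 48.64°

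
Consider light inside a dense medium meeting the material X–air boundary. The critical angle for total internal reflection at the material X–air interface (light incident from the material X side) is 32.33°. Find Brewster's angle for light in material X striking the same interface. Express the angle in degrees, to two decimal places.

θ_B ≈ 28.14°

sin θ_c = n₂/n₁, so n₂/n₁ = sin 32.33° = 0.5348.
Brewster: tan θ_B = n₂/n₁ = 0.5348.
θ_B = arctan(0.5348) = 28.14°.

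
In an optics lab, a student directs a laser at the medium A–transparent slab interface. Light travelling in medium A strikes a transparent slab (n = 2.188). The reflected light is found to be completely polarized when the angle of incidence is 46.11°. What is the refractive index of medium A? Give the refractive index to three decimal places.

Brewster's law: tan θ_B = n₂/n₁ (light incident in medium A, refracted into a transparent slab).
n₁ = n₂ / tan θ_B = 2.188 / tan 46.11° = 2.105.

n ≈ 2.105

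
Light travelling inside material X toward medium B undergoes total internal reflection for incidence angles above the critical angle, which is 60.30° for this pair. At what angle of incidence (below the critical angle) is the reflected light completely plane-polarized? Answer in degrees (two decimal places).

θ_B ≈ 40.98°

n₂/n₁ = sin θ_c = sin 60.30° = 0.8686.
tan θ_B equals the same ratio, so θ_B = arctan(0.8686) = 40.98°.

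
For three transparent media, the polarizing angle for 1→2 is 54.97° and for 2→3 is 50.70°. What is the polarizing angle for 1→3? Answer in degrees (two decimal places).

Each Brewster angle gives a ratio: n₂/n₁ = tan 54.97° = 1.4266, n₃/n₂ = tan 50.70° = 1.2218.
So n₃/n₁ = (n₂/n₁)(n₃/n₂) = 1.4266 × 1.2218 = 1.7429.
θ_B(1→3) = arctan(1.7429) = 60.15°.

θ_B ≈ 60.15°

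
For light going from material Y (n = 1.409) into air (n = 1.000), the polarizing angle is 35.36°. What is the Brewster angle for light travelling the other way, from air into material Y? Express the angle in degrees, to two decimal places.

The two Brewster angles are complementary: θ_B' = 90° − θ_B = 90° − 35.36° = 54.64°.

θ_B' ≈ 54.64°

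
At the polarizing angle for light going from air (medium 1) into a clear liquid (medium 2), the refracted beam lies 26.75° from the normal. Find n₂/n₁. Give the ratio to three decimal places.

θ_B + θ_t = 90°, so θ_B = 90° − 26.75° = 63.25°.
Then n₂/n₁ = tan θ_B = tan 63.25° = 1.984.

n₂/n₁ ≈ 1.984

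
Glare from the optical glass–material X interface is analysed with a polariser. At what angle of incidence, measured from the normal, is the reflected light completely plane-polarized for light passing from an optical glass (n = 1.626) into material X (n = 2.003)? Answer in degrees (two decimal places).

θ_B ≈ 50.93°

Brewster's condition: tan θ_B = n₂/n₁ = 2.003/1.626 = 1.2319.
θ_B = arctan(1.2319) = 50.93°.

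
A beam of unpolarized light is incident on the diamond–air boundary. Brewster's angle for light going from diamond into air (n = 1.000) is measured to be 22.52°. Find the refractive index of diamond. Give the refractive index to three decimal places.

At Brewster's angle, tan θ_B = n₂/n₁ with n₁ on the incident side (diamond) and n₂ on the transmitted side (air).
n₁ = n₂ / tan θ_B = 1.000 / tan 22.52° = 2.412.

n ≈ 2.412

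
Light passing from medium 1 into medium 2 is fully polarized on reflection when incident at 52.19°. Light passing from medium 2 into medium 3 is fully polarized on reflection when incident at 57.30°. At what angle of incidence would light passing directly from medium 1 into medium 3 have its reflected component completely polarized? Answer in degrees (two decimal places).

θ_B ≈ 63.52°

n₂/n₁ = tan 52.19° = 1.2887 and n₃/n₂ = tan 57.30° = 1.5577.
n₃/n₁ = 2.0074. Then tan θ_B(1→3) = n₃/n₁, so θ_B(1→3) = arctan(2.0074) = 63.52°.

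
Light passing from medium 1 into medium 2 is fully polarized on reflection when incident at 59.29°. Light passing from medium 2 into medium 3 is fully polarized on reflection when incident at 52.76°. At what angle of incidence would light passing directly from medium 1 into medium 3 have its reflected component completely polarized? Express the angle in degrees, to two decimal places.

Each Brewster angle gives a ratio: n₂/n₁ = tan 59.29° = 1.6835, n₃/n₂ = tan 52.76° = 1.3155.
n₃/n₁ = 2.2147. Then tan θ_B(1→3) = n₃/n₁, so θ_B(1→3) = arctan(2.2147) = 65.70°.

θ_B ≈ 65.70°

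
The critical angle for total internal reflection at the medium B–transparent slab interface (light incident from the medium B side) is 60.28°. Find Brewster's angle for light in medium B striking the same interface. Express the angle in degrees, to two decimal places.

θ_B ≈ 40.97°

n₂/n₁ = sin θ_c = sin 60.28° = 0.8685.
tan θ_B equals the same ratio, so θ_B = arctan(0.8685) = 40.97°.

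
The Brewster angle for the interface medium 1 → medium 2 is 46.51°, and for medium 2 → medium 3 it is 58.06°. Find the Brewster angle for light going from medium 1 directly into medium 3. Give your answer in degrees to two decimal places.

tan θ_B(1→2) = n₂/n₁ = tan 46.51° = 1.0541.
tan θ_B(2→3) = n₃/n₂ = tan 58.06° = 1.6041.
So n₃/n₁ = (n₂/n₁)(n₃/n₂) = 1.0541 × 1.6041 = 1.6909.
θ_B(1→3) = arctan(1.6909) = 59.40°.

θ_B ≈ 59.40°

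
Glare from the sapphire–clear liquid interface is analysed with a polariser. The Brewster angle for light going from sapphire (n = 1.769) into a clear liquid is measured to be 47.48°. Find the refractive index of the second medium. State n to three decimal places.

n ≈ 1.929

At the Brewster angle, tan θ_B = n₂/n₁ with n₁ on the incident side (sapphire) and n₂ on the transmitted side (a clear liquid).
n₂ = n₁ tan θ_B = 1.769 × tan 47.48° = 1.929.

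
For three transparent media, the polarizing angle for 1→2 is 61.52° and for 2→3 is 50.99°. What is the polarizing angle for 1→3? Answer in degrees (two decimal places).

Each Brewster angle gives a ratio: n₂/n₁ = tan 61.52° = 1.8433, n₃/n₂ = tan 50.99° = 1.2345.
n₃/n₁ = 2.2755. Then tan θ_B(1→3) = n₃/n₁, so θ_B(1→3) = arctan(2.2755) = 66.28°.

θ_B ≈ 66.28°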